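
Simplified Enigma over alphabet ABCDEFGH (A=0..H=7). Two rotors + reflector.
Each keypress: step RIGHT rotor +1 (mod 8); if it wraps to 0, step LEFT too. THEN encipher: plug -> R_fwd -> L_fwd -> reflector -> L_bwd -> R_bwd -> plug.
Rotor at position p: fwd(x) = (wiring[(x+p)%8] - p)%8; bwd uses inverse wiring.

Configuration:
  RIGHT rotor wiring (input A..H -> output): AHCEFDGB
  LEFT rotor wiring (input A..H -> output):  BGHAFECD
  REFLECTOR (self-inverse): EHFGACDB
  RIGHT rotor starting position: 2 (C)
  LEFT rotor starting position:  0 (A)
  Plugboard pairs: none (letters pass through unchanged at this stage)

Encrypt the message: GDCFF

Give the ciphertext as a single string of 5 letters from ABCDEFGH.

Char 1 ('G'): step: R->3, L=0; G->plug->G->R->E->L->F->refl->C->L'->G->R'->E->plug->E
Char 2 ('D'): step: R->4, L=0; D->plug->D->R->F->L->E->refl->A->L'->D->R'->F->plug->F
Char 3 ('C'): step: R->5, L=0; C->plug->C->R->E->L->F->refl->C->L'->G->R'->A->plug->A
Char 4 ('F'): step: R->6, L=0; F->plug->F->R->G->L->C->refl->F->L'->E->R'->E->plug->E
Char 5 ('F'): step: R->7, L=0; F->plug->F->R->G->L->C->refl->F->L'->E->R'->G->plug->G

Answer: EFAEG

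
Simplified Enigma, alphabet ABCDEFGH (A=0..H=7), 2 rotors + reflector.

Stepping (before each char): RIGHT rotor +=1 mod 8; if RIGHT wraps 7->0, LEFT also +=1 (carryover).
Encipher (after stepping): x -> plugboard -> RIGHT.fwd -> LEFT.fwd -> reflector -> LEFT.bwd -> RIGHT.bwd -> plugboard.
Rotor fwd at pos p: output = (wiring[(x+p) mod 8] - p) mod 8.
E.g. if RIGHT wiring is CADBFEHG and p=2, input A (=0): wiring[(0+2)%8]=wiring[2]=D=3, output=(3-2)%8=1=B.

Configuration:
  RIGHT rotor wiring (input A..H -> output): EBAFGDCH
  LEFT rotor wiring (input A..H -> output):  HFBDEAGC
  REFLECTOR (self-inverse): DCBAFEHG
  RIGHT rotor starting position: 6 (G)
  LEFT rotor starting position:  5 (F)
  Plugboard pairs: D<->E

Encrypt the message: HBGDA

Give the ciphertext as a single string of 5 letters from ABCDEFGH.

Char 1 ('H'): step: R->7, L=5; H->plug->H->R->D->L->C->refl->B->L'->B->R'->D->plug->E
Char 2 ('B'): step: R->0, L->6 (L advanced); B->plug->B->R->B->L->E->refl->F->L'->F->R'->D->plug->E
Char 3 ('G'): step: R->1, L=6; G->plug->G->R->G->L->G->refl->H->L'->D->R'->H->plug->H
Char 4 ('D'): step: R->2, L=6; D->plug->E->R->A->L->A->refl->D->L'->E->R'->C->plug->C
Char 5 ('A'): step: R->3, L=6; A->plug->A->R->C->L->B->refl->C->L'->H->R'->D->plug->E

Answer: EEHCE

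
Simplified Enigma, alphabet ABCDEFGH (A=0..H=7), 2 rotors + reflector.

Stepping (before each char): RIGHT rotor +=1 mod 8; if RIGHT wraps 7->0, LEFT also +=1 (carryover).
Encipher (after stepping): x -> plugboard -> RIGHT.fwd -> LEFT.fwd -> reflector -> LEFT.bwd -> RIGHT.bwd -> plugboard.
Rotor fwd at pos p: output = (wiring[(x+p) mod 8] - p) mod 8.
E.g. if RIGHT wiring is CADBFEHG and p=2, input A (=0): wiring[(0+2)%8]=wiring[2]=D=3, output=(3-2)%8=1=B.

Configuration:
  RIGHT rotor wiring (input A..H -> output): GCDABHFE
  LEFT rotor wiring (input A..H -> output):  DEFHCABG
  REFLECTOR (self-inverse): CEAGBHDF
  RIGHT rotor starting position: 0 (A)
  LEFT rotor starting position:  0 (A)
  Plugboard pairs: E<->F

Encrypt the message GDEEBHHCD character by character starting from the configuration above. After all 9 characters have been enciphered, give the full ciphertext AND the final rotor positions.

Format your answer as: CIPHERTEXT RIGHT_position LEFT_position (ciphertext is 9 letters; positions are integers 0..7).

Answer: BGDCCBFFB 1 1

Derivation:
Char 1 ('G'): step: R->1, L=0; G->plug->G->R->D->L->H->refl->F->L'->C->R'->B->plug->B
Char 2 ('D'): step: R->2, L=0; D->plug->D->R->F->L->A->refl->C->L'->E->R'->G->plug->G
Char 3 ('E'): step: R->3, L=0; E->plug->F->R->D->L->H->refl->F->L'->C->R'->D->plug->D
Char 4 ('E'): step: R->4, L=0; E->plug->F->R->G->L->B->refl->E->L'->B->R'->C->plug->C
Char 5 ('B'): step: R->5, L=0; B->plug->B->R->A->L->D->refl->G->L'->H->R'->C->plug->C
Char 6 ('H'): step: R->6, L=0; H->plug->H->R->B->L->E->refl->B->L'->G->R'->B->plug->B
Char 7 ('H'): step: R->7, L=0; H->plug->H->R->G->L->B->refl->E->L'->B->R'->E->plug->F
Char 8 ('C'): step: R->0, L->1 (L advanced); C->plug->C->R->D->L->B->refl->E->L'->B->R'->E->plug->F
Char 9 ('D'): step: R->1, L=1; D->plug->D->R->A->L->D->refl->G->L'->C->R'->B->plug->B
Final: ciphertext=BGDCCBFFB, RIGHT=1, LEFT=1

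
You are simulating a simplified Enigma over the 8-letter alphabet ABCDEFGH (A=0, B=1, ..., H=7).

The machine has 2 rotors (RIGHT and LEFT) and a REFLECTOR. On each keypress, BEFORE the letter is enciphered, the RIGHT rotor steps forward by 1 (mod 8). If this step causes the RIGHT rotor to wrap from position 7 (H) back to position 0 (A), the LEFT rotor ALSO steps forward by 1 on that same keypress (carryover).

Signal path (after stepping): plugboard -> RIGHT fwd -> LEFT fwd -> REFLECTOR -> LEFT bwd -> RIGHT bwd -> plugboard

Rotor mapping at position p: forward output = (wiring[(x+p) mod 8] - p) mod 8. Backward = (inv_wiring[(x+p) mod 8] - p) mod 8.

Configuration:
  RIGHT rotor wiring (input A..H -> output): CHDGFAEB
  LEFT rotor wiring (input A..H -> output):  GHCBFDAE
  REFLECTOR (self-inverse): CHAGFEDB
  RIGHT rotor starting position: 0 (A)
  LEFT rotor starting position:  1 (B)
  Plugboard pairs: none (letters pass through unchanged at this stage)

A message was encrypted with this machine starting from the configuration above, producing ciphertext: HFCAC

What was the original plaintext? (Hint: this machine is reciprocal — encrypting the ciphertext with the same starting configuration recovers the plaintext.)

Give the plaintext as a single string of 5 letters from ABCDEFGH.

Answer: CCDDE

Derivation:
Char 1 ('H'): step: R->1, L=1; H->plug->H->R->B->L->B->refl->H->L'->F->R'->C->plug->C
Char 2 ('F'): step: R->2, L=1; F->plug->F->R->H->L->F->refl->E->L'->D->R'->C->plug->C
Char 3 ('C'): step: R->3, L=1; C->plug->C->R->F->L->H->refl->B->L'->B->R'->D->plug->D
Char 4 ('A'): step: R->4, L=1; A->plug->A->R->B->L->B->refl->H->L'->F->R'->D->plug->D
Char 5 ('C'): step: R->5, L=1; C->plug->C->R->E->L->C->refl->A->L'->C->R'->E->plug->E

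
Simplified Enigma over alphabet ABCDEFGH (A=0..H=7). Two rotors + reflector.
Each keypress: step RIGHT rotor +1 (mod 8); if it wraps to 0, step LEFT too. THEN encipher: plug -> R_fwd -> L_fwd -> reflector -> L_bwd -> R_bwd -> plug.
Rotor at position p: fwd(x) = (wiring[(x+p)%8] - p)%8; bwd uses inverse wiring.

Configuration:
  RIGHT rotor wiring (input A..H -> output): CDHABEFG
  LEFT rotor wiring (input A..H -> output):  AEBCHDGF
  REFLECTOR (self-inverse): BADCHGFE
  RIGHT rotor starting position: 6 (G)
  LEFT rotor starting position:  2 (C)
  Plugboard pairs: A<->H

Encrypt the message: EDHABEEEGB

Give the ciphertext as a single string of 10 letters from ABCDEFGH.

Answer: BEBGDDFBHG

Derivation:
Char 1 ('E'): step: R->7, L=2; E->plug->E->R->B->L->A->refl->B->L'->D->R'->B->plug->B
Char 2 ('D'): step: R->0, L->3 (L advanced); D->plug->D->R->A->L->H->refl->E->L'->B->R'->E->plug->E
Char 3 ('H'): step: R->1, L=3; H->plug->A->R->C->L->A->refl->B->L'->G->R'->B->plug->B
Char 4 ('A'): step: R->2, L=3; A->plug->H->R->B->L->E->refl->H->L'->A->R'->G->plug->G
Char 5 ('B'): step: R->3, L=3; B->plug->B->R->G->L->B->refl->A->L'->C->R'->D->plug->D
Char 6 ('E'): step: R->4, L=3; E->plug->E->R->G->L->B->refl->A->L'->C->R'->D->plug->D
Char 7 ('E'): step: R->5, L=3; E->plug->E->R->G->L->B->refl->A->L'->C->R'->F->plug->F
Char 8 ('E'): step: R->6, L=3; E->plug->E->R->B->L->E->refl->H->L'->A->R'->B->plug->B
Char 9 ('G'): step: R->7, L=3; G->plug->G->R->F->L->F->refl->G->L'->H->R'->A->plug->H
Char 10 ('B'): step: R->0, L->4 (L advanced); B->plug->B->R->D->L->B->refl->A->L'->F->R'->G->plug->G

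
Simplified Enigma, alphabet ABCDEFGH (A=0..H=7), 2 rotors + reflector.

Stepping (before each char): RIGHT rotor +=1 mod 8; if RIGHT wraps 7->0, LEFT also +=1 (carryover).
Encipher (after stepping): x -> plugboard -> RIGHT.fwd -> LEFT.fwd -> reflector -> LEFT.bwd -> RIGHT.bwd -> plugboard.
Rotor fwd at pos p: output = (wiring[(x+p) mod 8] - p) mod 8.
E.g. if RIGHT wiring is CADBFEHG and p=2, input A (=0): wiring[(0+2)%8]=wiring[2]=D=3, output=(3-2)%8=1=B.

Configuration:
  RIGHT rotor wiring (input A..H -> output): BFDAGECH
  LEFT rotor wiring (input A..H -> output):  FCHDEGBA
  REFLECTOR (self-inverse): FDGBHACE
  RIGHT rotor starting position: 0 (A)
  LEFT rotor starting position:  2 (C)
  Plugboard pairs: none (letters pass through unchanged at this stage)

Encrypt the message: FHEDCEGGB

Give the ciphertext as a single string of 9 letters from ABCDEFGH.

Char 1 ('F'): step: R->1, L=2; F->plug->F->R->B->L->B->refl->D->L'->G->R'->G->plug->G
Char 2 ('H'): step: R->2, L=2; H->plug->H->R->D->L->E->refl->H->L'->E->R'->C->plug->C
Char 3 ('E'): step: R->3, L=2; E->plug->E->R->E->L->H->refl->E->L'->D->R'->B->plug->B
Char 4 ('D'): step: R->4, L=2; D->plug->D->R->D->L->E->refl->H->L'->E->R'->H->plug->H
Char 5 ('C'): step: R->5, L=2; C->plug->C->R->C->L->C->refl->G->L'->F->R'->B->plug->B
Char 6 ('E'): step: R->6, L=2; E->plug->E->R->F->L->G->refl->C->L'->C->R'->F->plug->F
Char 7 ('G'): step: R->7, L=2; G->plug->G->R->F->L->G->refl->C->L'->C->R'->B->plug->B
Char 8 ('G'): step: R->0, L->3 (L advanced); G->plug->G->R->C->L->D->refl->B->L'->B->R'->A->plug->A
Char 9 ('B'): step: R->1, L=3; B->plug->B->R->C->L->D->refl->B->L'->B->R'->F->plug->F

Answer: GCBHBFBAF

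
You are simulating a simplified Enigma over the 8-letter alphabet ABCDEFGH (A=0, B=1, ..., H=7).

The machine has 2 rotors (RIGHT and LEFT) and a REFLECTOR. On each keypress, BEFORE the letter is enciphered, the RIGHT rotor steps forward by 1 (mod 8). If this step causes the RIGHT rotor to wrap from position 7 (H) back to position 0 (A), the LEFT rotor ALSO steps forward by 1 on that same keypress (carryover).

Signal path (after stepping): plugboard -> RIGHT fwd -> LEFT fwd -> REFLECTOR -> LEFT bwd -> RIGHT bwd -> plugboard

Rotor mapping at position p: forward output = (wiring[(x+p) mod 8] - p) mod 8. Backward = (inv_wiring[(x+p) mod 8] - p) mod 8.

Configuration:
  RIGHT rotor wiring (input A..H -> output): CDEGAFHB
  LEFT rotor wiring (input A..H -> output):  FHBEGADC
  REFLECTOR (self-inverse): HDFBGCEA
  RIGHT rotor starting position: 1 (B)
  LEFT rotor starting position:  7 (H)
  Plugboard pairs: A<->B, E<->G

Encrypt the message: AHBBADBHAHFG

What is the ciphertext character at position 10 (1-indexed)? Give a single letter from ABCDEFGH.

Char 1 ('A'): step: R->2, L=7; A->plug->B->R->E->L->F->refl->C->L'->D->R'->D->plug->D
Char 2 ('H'): step: R->3, L=7; H->plug->H->R->B->L->G->refl->E->L'->H->R'->F->plug->F
Char 3 ('B'): step: R->4, L=7; B->plug->A->R->E->L->F->refl->C->L'->D->R'->C->plug->C
Char 4 ('B'): step: R->5, L=7; B->plug->A->R->A->L->D->refl->B->L'->G->R'->E->plug->G
Char 5 ('A'): step: R->6, L=7; A->plug->B->R->D->L->C->refl->F->L'->E->R'->C->plug->C
Char 6 ('D'): step: R->7, L=7; D->plug->D->R->F->L->H->refl->A->L'->C->R'->A->plug->B
Char 7 ('B'): step: R->0, L->0 (L advanced); B->plug->A->R->C->L->B->refl->D->L'->G->R'->D->plug->D
Char 8 ('H'): step: R->1, L=0; H->plug->H->R->B->L->H->refl->A->L'->F->R'->C->plug->C
Char 9 ('A'): step: R->2, L=0; A->plug->B->R->E->L->G->refl->E->L'->D->R'->D->plug->D
Char 10 ('H'): step: R->3, L=0; H->plug->H->R->B->L->H->refl->A->L'->F->R'->B->plug->A

A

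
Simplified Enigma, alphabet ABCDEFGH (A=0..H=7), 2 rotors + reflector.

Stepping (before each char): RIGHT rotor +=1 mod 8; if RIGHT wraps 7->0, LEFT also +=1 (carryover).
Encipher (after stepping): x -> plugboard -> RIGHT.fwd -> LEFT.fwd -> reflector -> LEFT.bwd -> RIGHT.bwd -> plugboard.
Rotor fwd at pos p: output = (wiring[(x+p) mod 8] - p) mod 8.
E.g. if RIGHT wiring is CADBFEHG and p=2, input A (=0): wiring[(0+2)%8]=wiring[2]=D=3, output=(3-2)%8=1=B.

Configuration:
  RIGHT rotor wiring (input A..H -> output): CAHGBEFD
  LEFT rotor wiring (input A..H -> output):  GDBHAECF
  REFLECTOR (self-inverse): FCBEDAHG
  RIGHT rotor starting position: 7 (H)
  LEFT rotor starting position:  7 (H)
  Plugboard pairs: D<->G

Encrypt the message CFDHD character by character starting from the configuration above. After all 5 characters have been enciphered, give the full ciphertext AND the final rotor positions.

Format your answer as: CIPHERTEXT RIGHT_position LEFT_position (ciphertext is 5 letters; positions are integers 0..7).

Answer: FAEFB 4 0

Derivation:
Char 1 ('C'): step: R->0, L->0 (L advanced); C->plug->C->R->H->L->F->refl->A->L'->E->R'->F->plug->F
Char 2 ('F'): step: R->1, L=0; F->plug->F->R->E->L->A->refl->F->L'->H->R'->A->plug->A
Char 3 ('D'): step: R->2, L=0; D->plug->G->R->A->L->G->refl->H->L'->D->R'->E->plug->E
Char 4 ('H'): step: R->3, L=0; H->plug->H->R->E->L->A->refl->F->L'->H->R'->F->plug->F
Char 5 ('D'): step: R->4, L=0; D->plug->G->R->D->L->H->refl->G->L'->A->R'->B->plug->B
Final: ciphertext=FAEFB, RIGHT=4, LEFT=0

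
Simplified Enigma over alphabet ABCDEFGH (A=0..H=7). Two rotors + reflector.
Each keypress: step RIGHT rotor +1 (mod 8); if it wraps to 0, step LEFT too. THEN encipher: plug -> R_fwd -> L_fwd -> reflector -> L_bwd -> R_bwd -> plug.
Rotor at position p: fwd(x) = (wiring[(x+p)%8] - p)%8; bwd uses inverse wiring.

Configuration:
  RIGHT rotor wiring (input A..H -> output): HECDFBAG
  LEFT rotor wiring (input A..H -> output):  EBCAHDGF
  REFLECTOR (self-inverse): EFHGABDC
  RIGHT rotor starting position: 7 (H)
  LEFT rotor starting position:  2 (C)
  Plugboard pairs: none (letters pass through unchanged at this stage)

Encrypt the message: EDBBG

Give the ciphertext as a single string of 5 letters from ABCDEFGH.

Answer: GFHGE

Derivation:
Char 1 ('E'): step: R->0, L->3 (L advanced); E->plug->E->R->F->L->B->refl->F->L'->A->R'->G->plug->G
Char 2 ('D'): step: R->1, L=3; D->plug->D->R->E->L->C->refl->H->L'->H->R'->F->plug->F
Char 3 ('B'): step: R->2, L=3; B->plug->B->R->B->L->E->refl->A->L'->C->R'->H->plug->H
Char 4 ('B'): step: R->3, L=3; B->plug->B->R->C->L->A->refl->E->L'->B->R'->G->plug->G
Char 5 ('G'): step: R->4, L=3; G->plug->G->R->G->L->G->refl->D->L'->D->R'->E->plug->E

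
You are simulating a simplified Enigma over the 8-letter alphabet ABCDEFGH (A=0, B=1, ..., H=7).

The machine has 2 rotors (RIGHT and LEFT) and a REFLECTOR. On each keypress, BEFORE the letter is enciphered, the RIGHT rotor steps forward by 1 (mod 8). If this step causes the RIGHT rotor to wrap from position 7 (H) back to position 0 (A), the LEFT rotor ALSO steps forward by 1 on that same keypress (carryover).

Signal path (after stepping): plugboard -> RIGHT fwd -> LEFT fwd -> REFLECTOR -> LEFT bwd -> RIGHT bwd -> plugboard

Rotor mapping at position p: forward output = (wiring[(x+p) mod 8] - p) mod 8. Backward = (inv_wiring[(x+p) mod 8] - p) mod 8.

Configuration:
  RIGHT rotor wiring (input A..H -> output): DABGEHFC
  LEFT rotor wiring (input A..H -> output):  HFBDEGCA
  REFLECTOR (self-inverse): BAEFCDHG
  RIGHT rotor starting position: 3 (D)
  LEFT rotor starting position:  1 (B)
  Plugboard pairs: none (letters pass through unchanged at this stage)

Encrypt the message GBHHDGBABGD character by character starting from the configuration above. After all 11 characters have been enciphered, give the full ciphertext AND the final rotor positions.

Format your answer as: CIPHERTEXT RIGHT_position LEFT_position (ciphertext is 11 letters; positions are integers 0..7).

Char 1 ('G'): step: R->4, L=1; G->plug->G->R->F->L->B->refl->A->L'->B->R'->C->plug->C
Char 2 ('B'): step: R->5, L=1; B->plug->B->R->A->L->E->refl->C->L'->C->R'->A->plug->A
Char 3 ('H'): step: R->6, L=1; H->plug->H->R->B->L->A->refl->B->L'->F->R'->C->plug->C
Char 4 ('H'): step: R->7, L=1; H->plug->H->R->G->L->H->refl->G->L'->H->R'->E->plug->E
Char 5 ('D'): step: R->0, L->2 (L advanced); D->plug->D->R->G->L->F->refl->D->L'->H->R'->F->plug->F
Char 6 ('G'): step: R->1, L=2; G->plug->G->R->B->L->B->refl->A->L'->E->R'->F->plug->F
Char 7 ('B'): step: R->2, L=2; B->plug->B->R->E->L->A->refl->B->L'->B->R'->G->plug->G
Char 8 ('A'): step: R->3, L=2; A->plug->A->R->D->L->E->refl->C->L'->C->R'->D->plug->D
Char 9 ('B'): step: R->4, L=2; B->plug->B->R->D->L->E->refl->C->L'->C->R'->H->plug->H
Char 10 ('G'): step: R->5, L=2; G->plug->G->R->B->L->B->refl->A->L'->E->R'->F->plug->F
Char 11 ('D'): step: R->6, L=2; D->plug->D->R->C->L->C->refl->E->L'->D->R'->E->plug->E
Final: ciphertext=CACEFFGDHFE, RIGHT=6, LEFT=2

Answer: CACEFFGDHFE 6 2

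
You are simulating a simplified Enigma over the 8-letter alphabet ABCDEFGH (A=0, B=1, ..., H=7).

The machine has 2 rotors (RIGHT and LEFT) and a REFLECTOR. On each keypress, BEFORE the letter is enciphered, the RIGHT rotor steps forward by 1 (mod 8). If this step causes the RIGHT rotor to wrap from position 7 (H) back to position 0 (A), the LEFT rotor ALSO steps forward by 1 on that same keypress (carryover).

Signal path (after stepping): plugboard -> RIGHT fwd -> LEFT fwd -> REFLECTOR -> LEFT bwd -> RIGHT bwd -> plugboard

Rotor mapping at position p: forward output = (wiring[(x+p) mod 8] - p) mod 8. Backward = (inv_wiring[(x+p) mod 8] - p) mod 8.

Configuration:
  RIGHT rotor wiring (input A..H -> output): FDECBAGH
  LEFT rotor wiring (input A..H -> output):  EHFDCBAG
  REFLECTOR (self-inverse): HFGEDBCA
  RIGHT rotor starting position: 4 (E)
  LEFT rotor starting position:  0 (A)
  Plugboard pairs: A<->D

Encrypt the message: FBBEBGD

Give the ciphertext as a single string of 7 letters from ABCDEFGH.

Char 1 ('F'): step: R->5, L=0; F->plug->F->R->H->L->G->refl->C->L'->E->R'->H->plug->H
Char 2 ('B'): step: R->6, L=0; B->plug->B->R->B->L->H->refl->A->L'->G->R'->E->plug->E
Char 3 ('B'): step: R->7, L=0; B->plug->B->R->G->L->A->refl->H->L'->B->R'->G->plug->G
Char 4 ('E'): step: R->0, L->1 (L advanced); E->plug->E->R->B->L->E->refl->D->L'->H->R'->H->plug->H
Char 5 ('B'): step: R->1, L=1; B->plug->B->R->D->L->B->refl->F->L'->G->R'->G->plug->G
Char 6 ('G'): step: R->2, L=1; G->plug->G->R->D->L->B->refl->F->L'->G->R'->D->plug->A
Char 7 ('D'): step: R->3, L=1; D->plug->A->R->H->L->D->refl->E->L'->B->R'->H->plug->H

Answer: HEGHGAH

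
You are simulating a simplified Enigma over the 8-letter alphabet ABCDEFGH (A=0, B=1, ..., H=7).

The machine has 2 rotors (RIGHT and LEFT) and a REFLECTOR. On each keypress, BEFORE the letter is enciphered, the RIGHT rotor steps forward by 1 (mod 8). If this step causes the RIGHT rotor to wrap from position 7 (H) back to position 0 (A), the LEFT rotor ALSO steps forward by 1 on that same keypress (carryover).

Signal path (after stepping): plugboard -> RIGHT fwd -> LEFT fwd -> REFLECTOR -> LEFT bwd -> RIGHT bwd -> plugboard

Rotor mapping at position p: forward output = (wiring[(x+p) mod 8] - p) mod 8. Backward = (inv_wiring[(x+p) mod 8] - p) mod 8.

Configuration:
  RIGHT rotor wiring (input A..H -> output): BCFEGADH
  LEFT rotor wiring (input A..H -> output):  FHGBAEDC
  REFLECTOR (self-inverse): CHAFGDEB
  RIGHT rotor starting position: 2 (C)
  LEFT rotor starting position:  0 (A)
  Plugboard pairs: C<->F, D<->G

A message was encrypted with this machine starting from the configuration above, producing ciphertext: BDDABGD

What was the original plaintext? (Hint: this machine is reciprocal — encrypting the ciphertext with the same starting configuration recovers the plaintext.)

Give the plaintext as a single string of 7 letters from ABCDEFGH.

Char 1 ('B'): step: R->3, L=0; B->plug->B->R->D->L->B->refl->H->L'->B->R'->A->plug->A
Char 2 ('D'): step: R->4, L=0; D->plug->G->R->B->L->H->refl->B->L'->D->R'->D->plug->G
Char 3 ('D'): step: R->5, L=0; D->plug->G->R->H->L->C->refl->A->L'->E->R'->D->plug->G
Char 4 ('A'): step: R->6, L=0; A->plug->A->R->F->L->E->refl->G->L'->C->R'->H->plug->H
Char 5 ('B'): step: R->7, L=0; B->plug->B->R->C->L->G->refl->E->L'->F->R'->E->plug->E
Char 6 ('G'): step: R->0, L->1 (L advanced); G->plug->D->R->E->L->D->refl->F->L'->B->R'->A->plug->A
Char 7 ('D'): step: R->1, L=1; D->plug->G->R->G->L->B->refl->H->L'->D->R'->C->plug->F

Answer: AGGHEAF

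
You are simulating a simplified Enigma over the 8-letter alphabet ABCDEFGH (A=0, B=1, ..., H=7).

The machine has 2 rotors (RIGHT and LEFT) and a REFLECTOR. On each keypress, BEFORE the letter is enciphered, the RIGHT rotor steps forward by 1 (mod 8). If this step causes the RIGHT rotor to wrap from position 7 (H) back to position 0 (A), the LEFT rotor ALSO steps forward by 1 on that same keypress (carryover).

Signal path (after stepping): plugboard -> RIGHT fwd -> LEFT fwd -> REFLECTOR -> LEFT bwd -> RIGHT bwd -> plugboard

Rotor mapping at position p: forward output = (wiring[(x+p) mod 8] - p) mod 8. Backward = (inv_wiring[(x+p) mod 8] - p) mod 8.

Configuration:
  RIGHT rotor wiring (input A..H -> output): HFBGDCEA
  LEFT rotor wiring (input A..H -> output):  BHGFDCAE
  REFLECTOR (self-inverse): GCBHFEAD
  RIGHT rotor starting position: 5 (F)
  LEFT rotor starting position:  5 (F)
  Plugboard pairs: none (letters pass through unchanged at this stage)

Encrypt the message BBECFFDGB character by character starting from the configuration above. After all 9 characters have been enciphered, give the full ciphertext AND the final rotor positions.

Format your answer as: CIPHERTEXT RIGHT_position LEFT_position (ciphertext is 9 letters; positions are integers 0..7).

Answer: CGHDADFFG 6 6

Derivation:
Char 1 ('B'): step: R->6, L=5; B->plug->B->R->C->L->H->refl->D->L'->B->R'->C->plug->C
Char 2 ('B'): step: R->7, L=5; B->plug->B->R->A->L->F->refl->E->L'->D->R'->G->plug->G
Char 3 ('E'): step: R->0, L->6 (L advanced); E->plug->E->R->D->L->B->refl->C->L'->A->R'->H->plug->H
Char 4 ('C'): step: R->1, L=6; C->plug->C->R->F->L->H->refl->D->L'->C->R'->D->plug->D
Char 5 ('F'): step: R->2, L=6; F->plug->F->R->G->L->F->refl->E->L'->H->R'->A->plug->A
Char 6 ('F'): step: R->3, L=6; F->plug->F->R->E->L->A->refl->G->L'->B->R'->D->plug->D
Char 7 ('D'): step: R->4, L=6; D->plug->D->R->E->L->A->refl->G->L'->B->R'->F->plug->F
Char 8 ('G'): step: R->5, L=6; G->plug->G->R->B->L->G->refl->A->L'->E->R'->F->plug->F
Char 9 ('B'): step: R->6, L=6; B->plug->B->R->C->L->D->refl->H->L'->F->R'->G->plug->G
Final: ciphertext=CGHDADFFG, RIGHT=6, LEFT=6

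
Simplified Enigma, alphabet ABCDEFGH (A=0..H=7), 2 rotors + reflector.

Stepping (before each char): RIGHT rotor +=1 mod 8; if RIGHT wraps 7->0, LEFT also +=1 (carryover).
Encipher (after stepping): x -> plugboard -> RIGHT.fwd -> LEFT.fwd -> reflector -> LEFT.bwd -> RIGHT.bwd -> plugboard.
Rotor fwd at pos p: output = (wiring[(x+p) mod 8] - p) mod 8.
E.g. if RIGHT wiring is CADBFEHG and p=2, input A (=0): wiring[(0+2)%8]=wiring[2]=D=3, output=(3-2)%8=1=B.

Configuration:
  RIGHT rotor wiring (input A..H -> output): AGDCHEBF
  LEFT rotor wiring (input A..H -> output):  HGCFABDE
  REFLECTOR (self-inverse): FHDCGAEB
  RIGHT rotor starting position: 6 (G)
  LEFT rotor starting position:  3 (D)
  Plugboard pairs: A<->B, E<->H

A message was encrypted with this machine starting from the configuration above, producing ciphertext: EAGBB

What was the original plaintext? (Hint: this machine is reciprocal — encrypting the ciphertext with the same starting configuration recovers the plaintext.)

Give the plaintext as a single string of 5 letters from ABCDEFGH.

Answer: GBBFH

Derivation:
Char 1 ('E'): step: R->7, L=3; E->plug->H->R->C->L->G->refl->E->L'->F->R'->G->plug->G
Char 2 ('A'): step: R->0, L->4 (L advanced); A->plug->B->R->G->L->G->refl->E->L'->A->R'->A->plug->B
Char 3 ('G'): step: R->1, L=4; G->plug->G->R->E->L->D->refl->C->L'->F->R'->A->plug->B
Char 4 ('B'): step: R->2, L=4; B->plug->A->R->B->L->F->refl->A->L'->D->R'->F->plug->F
Char 5 ('B'): step: R->3, L=4; B->plug->A->R->H->L->B->refl->H->L'->C->R'->E->plug->H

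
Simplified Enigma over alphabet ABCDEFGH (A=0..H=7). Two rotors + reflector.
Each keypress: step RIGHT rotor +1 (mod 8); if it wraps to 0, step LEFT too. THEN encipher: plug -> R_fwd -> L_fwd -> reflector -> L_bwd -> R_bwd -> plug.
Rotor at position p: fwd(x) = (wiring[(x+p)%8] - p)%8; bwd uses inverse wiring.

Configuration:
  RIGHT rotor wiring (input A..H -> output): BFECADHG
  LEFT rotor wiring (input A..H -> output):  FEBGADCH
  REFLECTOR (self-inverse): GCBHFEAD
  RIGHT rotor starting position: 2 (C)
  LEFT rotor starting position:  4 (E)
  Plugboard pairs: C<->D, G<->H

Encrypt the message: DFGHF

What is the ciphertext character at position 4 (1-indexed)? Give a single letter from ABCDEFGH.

Char 1 ('D'): step: R->3, L=4; D->plug->C->R->A->L->E->refl->F->L'->G->R'->F->plug->F
Char 2 ('F'): step: R->4, L=4; F->plug->F->R->B->L->H->refl->D->L'->D->R'->C->plug->D
Char 3 ('G'): step: R->5, L=4; G->plug->H->R->D->L->D->refl->H->L'->B->R'->C->plug->D
Char 4 ('H'): step: R->6, L=4; H->plug->G->R->C->L->G->refl->A->L'->F->R'->H->plug->G

G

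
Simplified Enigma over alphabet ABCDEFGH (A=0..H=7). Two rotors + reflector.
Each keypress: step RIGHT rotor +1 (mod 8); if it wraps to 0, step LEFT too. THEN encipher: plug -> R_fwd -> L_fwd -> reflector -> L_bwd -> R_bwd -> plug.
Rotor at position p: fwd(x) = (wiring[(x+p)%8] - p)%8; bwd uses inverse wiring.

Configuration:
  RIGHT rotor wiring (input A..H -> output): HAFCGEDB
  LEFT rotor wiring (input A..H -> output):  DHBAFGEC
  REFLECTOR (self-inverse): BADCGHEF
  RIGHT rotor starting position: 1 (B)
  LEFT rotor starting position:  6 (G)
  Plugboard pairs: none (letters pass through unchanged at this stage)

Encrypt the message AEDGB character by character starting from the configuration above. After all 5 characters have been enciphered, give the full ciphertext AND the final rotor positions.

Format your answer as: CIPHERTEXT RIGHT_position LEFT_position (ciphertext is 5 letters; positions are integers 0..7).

Answer: FHFCE 6 6

Derivation:
Char 1 ('A'): step: R->2, L=6; A->plug->A->R->D->L->B->refl->A->L'->H->R'->F->plug->F
Char 2 ('E'): step: R->3, L=6; E->plug->E->R->G->L->H->refl->F->L'->C->R'->H->plug->H
Char 3 ('D'): step: R->4, L=6; D->plug->D->R->F->L->C->refl->D->L'->E->R'->F->plug->F
Char 4 ('G'): step: R->5, L=6; G->plug->G->R->F->L->C->refl->D->L'->E->R'->C->plug->C
Char 5 ('B'): step: R->6, L=6; B->plug->B->R->D->L->B->refl->A->L'->H->R'->E->plug->E
Final: ciphertext=FHFCE, RIGHT=6, LEFT=6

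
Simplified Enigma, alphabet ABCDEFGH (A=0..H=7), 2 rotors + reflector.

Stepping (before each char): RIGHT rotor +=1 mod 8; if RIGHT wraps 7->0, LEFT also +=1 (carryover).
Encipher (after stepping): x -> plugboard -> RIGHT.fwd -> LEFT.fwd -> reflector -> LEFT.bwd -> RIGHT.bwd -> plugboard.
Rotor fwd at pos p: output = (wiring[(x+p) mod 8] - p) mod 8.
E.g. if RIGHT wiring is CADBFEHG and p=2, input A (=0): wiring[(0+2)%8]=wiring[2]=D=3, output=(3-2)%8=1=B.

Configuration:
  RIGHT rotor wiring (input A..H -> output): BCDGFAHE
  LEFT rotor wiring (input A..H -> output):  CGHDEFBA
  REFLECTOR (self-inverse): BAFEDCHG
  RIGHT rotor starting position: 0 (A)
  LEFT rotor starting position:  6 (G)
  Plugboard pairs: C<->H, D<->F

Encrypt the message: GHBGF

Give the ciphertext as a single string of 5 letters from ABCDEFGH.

Char 1 ('G'): step: R->1, L=6; G->plug->G->R->D->L->A->refl->B->L'->E->R'->D->plug->F
Char 2 ('H'): step: R->2, L=6; H->plug->C->R->D->L->A->refl->B->L'->E->R'->B->plug->B
Char 3 ('B'): step: R->3, L=6; B->plug->B->R->C->L->E->refl->D->L'->A->R'->H->plug->C
Char 4 ('G'): step: R->4, L=6; G->plug->G->R->H->L->H->refl->G->L'->G->R'->F->plug->D
Char 5 ('F'): step: R->5, L=6; F->plug->D->R->E->L->B->refl->A->L'->D->R'->A->plug->A

Answer: FBCDA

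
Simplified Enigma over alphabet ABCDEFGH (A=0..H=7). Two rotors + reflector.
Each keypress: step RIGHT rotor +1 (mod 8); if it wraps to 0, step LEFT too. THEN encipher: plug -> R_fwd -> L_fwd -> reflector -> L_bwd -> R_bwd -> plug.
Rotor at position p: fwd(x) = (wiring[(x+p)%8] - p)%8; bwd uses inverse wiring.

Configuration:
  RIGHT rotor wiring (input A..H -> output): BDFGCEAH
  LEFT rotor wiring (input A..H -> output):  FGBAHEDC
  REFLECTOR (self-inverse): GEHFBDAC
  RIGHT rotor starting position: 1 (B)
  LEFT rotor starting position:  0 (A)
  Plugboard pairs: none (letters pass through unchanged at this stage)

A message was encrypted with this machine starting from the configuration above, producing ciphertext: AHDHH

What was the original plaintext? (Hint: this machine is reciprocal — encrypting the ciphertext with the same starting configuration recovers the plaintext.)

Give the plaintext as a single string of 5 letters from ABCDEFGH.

Answer: HDGCF

Derivation:
Char 1 ('A'): step: R->2, L=0; A->plug->A->R->D->L->A->refl->G->L'->B->R'->H->plug->H
Char 2 ('H'): step: R->3, L=0; H->plug->H->R->C->L->B->refl->E->L'->F->R'->D->plug->D
Char 3 ('D'): step: R->4, L=0; D->plug->D->R->D->L->A->refl->G->L'->B->R'->G->plug->G
Char 4 ('H'): step: R->5, L=0; H->plug->H->R->F->L->E->refl->B->L'->C->R'->C->plug->C
Char 5 ('H'): step: R->6, L=0; H->plug->H->R->G->L->D->refl->F->L'->A->R'->F->plug->F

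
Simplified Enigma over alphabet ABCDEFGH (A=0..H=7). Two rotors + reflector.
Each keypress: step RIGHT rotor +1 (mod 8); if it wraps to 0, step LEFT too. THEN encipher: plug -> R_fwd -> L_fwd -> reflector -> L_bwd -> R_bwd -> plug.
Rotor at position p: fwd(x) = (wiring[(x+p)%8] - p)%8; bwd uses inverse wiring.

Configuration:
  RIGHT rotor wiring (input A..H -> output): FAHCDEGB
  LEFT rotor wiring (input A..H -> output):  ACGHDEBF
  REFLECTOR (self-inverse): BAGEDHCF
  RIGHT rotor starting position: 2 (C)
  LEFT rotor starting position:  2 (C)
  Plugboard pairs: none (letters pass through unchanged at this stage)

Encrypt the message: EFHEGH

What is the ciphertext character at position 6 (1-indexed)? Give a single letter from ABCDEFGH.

Char 1 ('E'): step: R->3, L=2; E->plug->E->R->G->L->G->refl->C->L'->D->R'->D->plug->D
Char 2 ('F'): step: R->4, L=2; F->plug->F->R->E->L->H->refl->F->L'->B->R'->E->plug->E
Char 3 ('H'): step: R->5, L=2; H->plug->H->R->G->L->G->refl->C->L'->D->R'->E->plug->E
Char 4 ('E'): step: R->6, L=2; E->plug->E->R->B->L->F->refl->H->L'->E->R'->F->plug->F
Char 5 ('G'): step: R->7, L=2; G->plug->G->R->F->L->D->refl->E->L'->A->R'->D->plug->D
Char 6 ('H'): step: R->0, L->3 (L advanced); H->plug->H->R->B->L->A->refl->B->L'->C->R'->D->plug->D

D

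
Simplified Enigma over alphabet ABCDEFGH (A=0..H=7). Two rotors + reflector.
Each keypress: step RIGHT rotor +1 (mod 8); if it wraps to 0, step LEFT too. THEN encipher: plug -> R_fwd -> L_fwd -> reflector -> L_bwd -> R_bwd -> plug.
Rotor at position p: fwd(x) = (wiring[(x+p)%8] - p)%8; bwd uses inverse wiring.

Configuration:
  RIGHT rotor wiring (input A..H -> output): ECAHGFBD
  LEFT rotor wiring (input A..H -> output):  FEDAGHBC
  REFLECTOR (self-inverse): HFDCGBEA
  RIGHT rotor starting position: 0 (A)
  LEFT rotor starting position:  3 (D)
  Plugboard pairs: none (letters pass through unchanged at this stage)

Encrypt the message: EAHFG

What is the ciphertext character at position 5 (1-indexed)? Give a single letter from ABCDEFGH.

Char 1 ('E'): step: R->1, L=3; E->plug->E->R->E->L->H->refl->A->L'->H->R'->B->plug->B
Char 2 ('A'): step: R->2, L=3; A->plug->A->R->G->L->B->refl->F->L'->A->R'->H->plug->H
Char 3 ('H'): step: R->3, L=3; H->plug->H->R->F->L->C->refl->D->L'->B->R'->F->plug->F
Char 4 ('F'): step: R->4, L=3; F->plug->F->R->G->L->B->refl->F->L'->A->R'->E->plug->E
Char 5 ('G'): step: R->5, L=3; G->plug->G->R->C->L->E->refl->G->L'->D->R'->F->plug->F

F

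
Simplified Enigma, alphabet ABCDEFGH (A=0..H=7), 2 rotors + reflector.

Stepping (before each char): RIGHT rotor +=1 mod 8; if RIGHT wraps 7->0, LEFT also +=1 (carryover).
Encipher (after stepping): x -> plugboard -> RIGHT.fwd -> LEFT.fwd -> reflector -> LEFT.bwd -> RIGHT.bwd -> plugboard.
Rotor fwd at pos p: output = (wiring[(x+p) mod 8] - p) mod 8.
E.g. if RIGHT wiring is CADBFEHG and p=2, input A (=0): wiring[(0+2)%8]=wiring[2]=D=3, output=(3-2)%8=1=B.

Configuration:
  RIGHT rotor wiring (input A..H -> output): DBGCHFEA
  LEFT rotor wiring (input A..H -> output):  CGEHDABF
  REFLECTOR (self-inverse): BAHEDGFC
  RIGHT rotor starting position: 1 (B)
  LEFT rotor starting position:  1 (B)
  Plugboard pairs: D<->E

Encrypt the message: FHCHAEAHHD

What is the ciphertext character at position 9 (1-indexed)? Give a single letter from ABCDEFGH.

Char 1 ('F'): step: R->2, L=1; F->plug->F->R->G->L->E->refl->D->L'->B->R'->G->plug->G
Char 2 ('H'): step: R->3, L=1; H->plug->H->R->D->L->C->refl->H->L'->E->R'->B->plug->B
Char 3 ('C'): step: R->4, L=1; C->plug->C->R->A->L->F->refl->G->L'->C->R'->G->plug->G
Char 4 ('H'): step: R->5, L=1; H->plug->H->R->C->L->G->refl->F->L'->A->R'->A->plug->A
Char 5 ('A'): step: R->6, L=1; A->plug->A->R->G->L->E->refl->D->L'->B->R'->G->plug->G
Char 6 ('E'): step: R->7, L=1; E->plug->D->R->H->L->B->refl->A->L'->F->R'->H->plug->H
Char 7 ('A'): step: R->0, L->2 (L advanced); A->plug->A->R->D->L->G->refl->F->L'->B->R'->B->plug->B
Char 8 ('H'): step: R->1, L=2; H->plug->H->R->C->L->B->refl->A->L'->G->R'->D->plug->E
Char 9 ('H'): step: R->2, L=2; H->plug->H->R->H->L->E->refl->D->L'->F->R'->C->plug->C

C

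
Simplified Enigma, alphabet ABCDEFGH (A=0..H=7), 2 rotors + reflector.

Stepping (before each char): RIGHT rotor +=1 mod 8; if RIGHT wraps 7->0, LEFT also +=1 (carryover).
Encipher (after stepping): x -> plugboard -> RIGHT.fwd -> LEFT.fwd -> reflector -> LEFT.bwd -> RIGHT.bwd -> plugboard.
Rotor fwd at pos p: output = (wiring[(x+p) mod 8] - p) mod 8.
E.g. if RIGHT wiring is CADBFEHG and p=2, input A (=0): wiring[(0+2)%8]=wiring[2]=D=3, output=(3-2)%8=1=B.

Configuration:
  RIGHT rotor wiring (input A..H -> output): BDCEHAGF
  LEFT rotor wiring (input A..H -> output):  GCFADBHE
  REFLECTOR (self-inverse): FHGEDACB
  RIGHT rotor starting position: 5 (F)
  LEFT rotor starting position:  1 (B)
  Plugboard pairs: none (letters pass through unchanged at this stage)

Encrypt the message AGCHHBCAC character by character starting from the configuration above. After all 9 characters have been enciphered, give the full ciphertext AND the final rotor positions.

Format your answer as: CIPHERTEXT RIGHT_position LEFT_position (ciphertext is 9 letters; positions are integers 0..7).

Char 1 ('A'): step: R->6, L=1; A->plug->A->R->A->L->B->refl->H->L'->C->R'->H->plug->H
Char 2 ('G'): step: R->7, L=1; G->plug->G->R->B->L->E->refl->D->L'->G->R'->A->plug->A
Char 3 ('C'): step: R->0, L->2 (L advanced); C->plug->C->R->C->L->B->refl->H->L'->D->R'->B->plug->B
Char 4 ('H'): step: R->1, L=2; H->plug->H->R->A->L->D->refl->E->L'->G->R'->D->plug->D
Char 5 ('H'): step: R->2, L=2; H->plug->H->R->B->L->G->refl->C->L'->F->R'->C->plug->C
Char 6 ('B'): step: R->3, L=2; B->plug->B->R->E->L->F->refl->A->L'->H->R'->H->plug->H
Char 7 ('C'): step: R->4, L=2; C->plug->C->R->C->L->B->refl->H->L'->D->R'->A->plug->A
Char 8 ('A'): step: R->5, L=2; A->plug->A->R->D->L->H->refl->B->L'->C->R'->H->plug->H
Char 9 ('C'): step: R->6, L=2; C->plug->C->R->D->L->H->refl->B->L'->C->R'->H->plug->H
Final: ciphertext=HABDCHAHH, RIGHT=6, LEFT=2

Answer: HABDCHAHH 6 2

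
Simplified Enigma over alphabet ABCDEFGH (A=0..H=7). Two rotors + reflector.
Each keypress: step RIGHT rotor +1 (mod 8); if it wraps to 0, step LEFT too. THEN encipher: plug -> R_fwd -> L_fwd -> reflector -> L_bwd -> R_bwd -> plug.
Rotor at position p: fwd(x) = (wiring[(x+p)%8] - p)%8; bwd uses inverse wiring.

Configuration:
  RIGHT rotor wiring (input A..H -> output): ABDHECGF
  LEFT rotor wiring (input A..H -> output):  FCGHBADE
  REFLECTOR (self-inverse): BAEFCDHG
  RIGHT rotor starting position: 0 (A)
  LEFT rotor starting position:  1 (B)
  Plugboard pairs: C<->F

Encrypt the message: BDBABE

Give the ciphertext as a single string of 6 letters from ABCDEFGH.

Char 1 ('B'): step: R->1, L=1; B->plug->B->R->C->L->G->refl->H->L'->E->R'->G->plug->G
Char 2 ('D'): step: R->2, L=1; D->plug->D->R->A->L->B->refl->A->L'->D->R'->F->plug->C
Char 3 ('B'): step: R->3, L=1; B->plug->B->R->B->L->F->refl->D->L'->G->R'->G->plug->G
Char 4 ('A'): step: R->4, L=1; A->plug->A->R->A->L->B->refl->A->L'->D->R'->H->plug->H
Char 5 ('B'): step: R->5, L=1; B->plug->B->R->B->L->F->refl->D->L'->G->R'->F->plug->C
Char 6 ('E'): step: R->6, L=1; E->plug->E->R->F->L->C->refl->E->L'->H->R'->B->plug->B

Answer: GCGHCB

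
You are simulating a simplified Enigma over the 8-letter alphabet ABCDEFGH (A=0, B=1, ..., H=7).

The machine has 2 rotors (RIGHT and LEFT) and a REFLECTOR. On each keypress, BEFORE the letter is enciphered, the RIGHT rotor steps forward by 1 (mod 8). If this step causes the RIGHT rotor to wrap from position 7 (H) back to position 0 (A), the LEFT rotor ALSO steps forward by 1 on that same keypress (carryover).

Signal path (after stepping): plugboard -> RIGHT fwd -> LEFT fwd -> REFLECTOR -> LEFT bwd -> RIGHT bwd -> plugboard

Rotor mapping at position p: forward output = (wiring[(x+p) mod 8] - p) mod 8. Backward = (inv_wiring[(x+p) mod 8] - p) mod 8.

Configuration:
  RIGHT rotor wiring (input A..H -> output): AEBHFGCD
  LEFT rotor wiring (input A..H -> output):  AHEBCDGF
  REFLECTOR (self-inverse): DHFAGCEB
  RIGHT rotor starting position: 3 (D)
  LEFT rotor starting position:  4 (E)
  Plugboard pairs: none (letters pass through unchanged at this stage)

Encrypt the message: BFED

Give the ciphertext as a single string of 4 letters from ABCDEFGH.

Answer: DHFG

Derivation:
Char 1 ('B'): step: R->4, L=4; B->plug->B->R->C->L->C->refl->F->L'->H->R'->D->plug->D
Char 2 ('F'): step: R->5, L=4; F->plug->F->R->E->L->E->refl->G->L'->A->R'->H->plug->H
Char 3 ('E'): step: R->6, L=4; E->plug->E->R->D->L->B->refl->H->L'->B->R'->F->plug->F
Char 4 ('D'): step: R->7, L=4; D->plug->D->R->C->L->C->refl->F->L'->H->R'->G->plug->G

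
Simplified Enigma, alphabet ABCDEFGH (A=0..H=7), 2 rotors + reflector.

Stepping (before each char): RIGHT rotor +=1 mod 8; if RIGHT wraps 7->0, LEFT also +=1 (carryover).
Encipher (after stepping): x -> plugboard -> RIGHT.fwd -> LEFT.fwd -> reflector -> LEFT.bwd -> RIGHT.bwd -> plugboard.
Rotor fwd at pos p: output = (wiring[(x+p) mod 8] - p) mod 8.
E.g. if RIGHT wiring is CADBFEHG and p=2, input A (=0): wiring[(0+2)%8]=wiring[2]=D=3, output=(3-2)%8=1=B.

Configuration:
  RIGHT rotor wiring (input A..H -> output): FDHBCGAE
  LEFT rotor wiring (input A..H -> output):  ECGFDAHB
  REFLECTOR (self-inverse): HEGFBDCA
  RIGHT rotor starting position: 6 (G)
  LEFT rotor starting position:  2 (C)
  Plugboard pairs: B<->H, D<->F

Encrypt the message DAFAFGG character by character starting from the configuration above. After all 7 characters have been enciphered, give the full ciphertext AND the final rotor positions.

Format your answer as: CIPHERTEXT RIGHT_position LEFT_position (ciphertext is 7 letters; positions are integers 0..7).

Answer: HHHGCBF 5 3

Derivation:
Char 1 ('D'): step: R->7, L=2; D->plug->F->R->D->L->G->refl->C->L'->G->R'->B->plug->H
Char 2 ('A'): step: R->0, L->3 (L advanced); A->plug->A->R->F->L->B->refl->E->L'->D->R'->B->plug->H
Char 3 ('F'): step: R->1, L=3; F->plug->D->R->B->L->A->refl->H->L'->G->R'->B->plug->H
Char 4 ('A'): step: R->2, L=3; A->plug->A->R->F->L->B->refl->E->L'->D->R'->G->plug->G
Char 5 ('F'): step: R->3, L=3; F->plug->D->R->F->L->B->refl->E->L'->D->R'->C->plug->C
Char 6 ('G'): step: R->4, L=3; G->plug->G->R->D->L->E->refl->B->L'->F->R'->H->plug->B
Char 7 ('G'): step: R->5, L=3; G->plug->G->R->E->L->G->refl->C->L'->A->R'->D->plug->F
Final: ciphertext=HHHGCBF, RIGHT=5, LEFT=3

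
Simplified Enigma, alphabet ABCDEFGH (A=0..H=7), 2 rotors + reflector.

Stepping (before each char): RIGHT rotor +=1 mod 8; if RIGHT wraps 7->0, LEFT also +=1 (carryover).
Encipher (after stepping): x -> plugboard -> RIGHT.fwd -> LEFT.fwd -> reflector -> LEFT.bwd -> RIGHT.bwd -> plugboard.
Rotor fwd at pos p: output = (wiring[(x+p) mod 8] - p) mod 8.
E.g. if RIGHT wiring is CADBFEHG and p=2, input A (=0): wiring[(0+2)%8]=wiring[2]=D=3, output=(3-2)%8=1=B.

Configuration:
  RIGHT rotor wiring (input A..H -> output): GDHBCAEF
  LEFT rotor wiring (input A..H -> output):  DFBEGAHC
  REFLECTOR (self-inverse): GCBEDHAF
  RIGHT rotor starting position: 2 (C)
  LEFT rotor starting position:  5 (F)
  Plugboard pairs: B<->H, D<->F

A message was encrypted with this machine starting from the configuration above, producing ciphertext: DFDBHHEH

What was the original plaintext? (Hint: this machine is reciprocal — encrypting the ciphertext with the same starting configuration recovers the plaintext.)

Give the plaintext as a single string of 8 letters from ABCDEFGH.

Char 1 ('D'): step: R->3, L=5; D->plug->F->R->D->L->G->refl->A->L'->E->R'->H->plug->B
Char 2 ('F'): step: R->4, L=5; F->plug->D->R->B->L->C->refl->B->L'->H->R'->F->plug->D
Char 3 ('D'): step: R->5, L=5; D->plug->F->R->C->L->F->refl->H->L'->G->R'->E->plug->E
Char 4 ('B'): step: R->6, L=5; B->plug->H->R->C->L->F->refl->H->L'->G->R'->A->plug->A
Char 5 ('H'): step: R->7, L=5; H->plug->B->R->H->L->B->refl->C->L'->B->R'->G->plug->G
Char 6 ('H'): step: R->0, L->6 (L advanced); H->plug->B->R->D->L->H->refl->F->L'->C->R'->E->plug->E
Char 7 ('E'): step: R->1, L=6; E->plug->E->R->H->L->C->refl->B->L'->A->R'->C->plug->C
Char 8 ('H'): step: R->2, L=6; H->plug->B->R->H->L->C->refl->B->L'->A->R'->C->plug->C

Answer: BDEAGECC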